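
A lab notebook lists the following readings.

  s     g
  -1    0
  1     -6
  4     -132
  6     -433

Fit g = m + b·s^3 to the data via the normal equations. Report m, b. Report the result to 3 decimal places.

m = -3.415, b = -1.990

Compute the Gram sums: Σ1 = 4, Σs^3 = 280, Σs^3·s^3 = 50754.
Right-hand side: Σg = -571, Σs^3·g = -101982.
Normal equations: [[4, 280]; [280, 50754]]·[m, b]ᵀ = [-571, -101982]ᵀ.
Eliminating b: 50754·(row 1) − 280·(row 2) gives 124616·m = 50754·(-571) − 280·(-101982) = -425574, so m = -5751/1684.
Then b = ((-101982) − 280·(-5751/1684))/50754 = -838/421.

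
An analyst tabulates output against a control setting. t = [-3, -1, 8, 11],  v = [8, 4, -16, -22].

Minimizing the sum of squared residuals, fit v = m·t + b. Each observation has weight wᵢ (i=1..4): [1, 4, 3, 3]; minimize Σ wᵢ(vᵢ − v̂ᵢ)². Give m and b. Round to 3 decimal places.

m = -2.174, b = 1.702

Compute the Gram sums: Σwᵢ·t·t = 568, Σwᵢ·t = 50, Σwᵢ·1 = 11.
And Σwᵢ·t·v = -1150, Σwᵢ·v = -90.
Normal equations: [[568, 50]; [50, 11]]·[m, b]ᵀ = [-1150, -90]ᵀ.
Determinant 568·11 − 50² = 3748.
m = ((-1150)·11 − 50·(-90))/3748 = -4075/1874; b = (568·(-90) − 50·(-1150))/3748 = 1595/937.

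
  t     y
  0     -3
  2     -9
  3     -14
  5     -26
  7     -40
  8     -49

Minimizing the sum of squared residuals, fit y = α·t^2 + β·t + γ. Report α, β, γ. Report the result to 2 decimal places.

α = -0.41, β = -2.50, γ = -2.82

Compute the Gram sums: Σt^2·t^2 = 7219, Σt^2·t = 1015, Σt^2 = 151, Σt·t = 151, Σt = 25, Σ1 = 6.
Right-hand side: Σt^2·y = -5908, Σt·y = -862, Σy = -141.
Inverting the 3×3 Gram matrix, [α, β, γ]ᵀ = [-287/703, -1756/703, -1981/703]ᵀ.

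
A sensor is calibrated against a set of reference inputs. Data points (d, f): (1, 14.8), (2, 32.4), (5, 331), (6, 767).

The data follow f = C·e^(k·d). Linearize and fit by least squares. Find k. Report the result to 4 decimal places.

Linearized form: ln f = k·d + ln C. From the 4 transformed points,
XᵀX = [[66.0000, 14.0000]; [14.0000, 4]], rhs = [78.5165, 18.6174]ᵀ  (here Σd = 14.0000, Σ(d)² = 66.0000, Σln f = 18.6174, Σd·ln f = 78.5165).
Solving (det = 68.0000): k = 0.78562, ln C = 1.90467.

k = 0.7856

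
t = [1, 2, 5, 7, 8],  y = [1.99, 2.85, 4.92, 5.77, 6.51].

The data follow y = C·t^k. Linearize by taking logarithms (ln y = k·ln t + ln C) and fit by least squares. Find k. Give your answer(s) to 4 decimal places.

Let Y = ln y. Fitting Y = k·ln t + ln C by least squares:
Σln t = 6.3279, Σ(ln t)² = 11.1814, Σln y = 6.9548, Σln t·ln y = 10.5963.
Equations: 11.1814·k + 6.3279·ln C = 10.5963;  6.3279·k + 5·ln C = 6.9548.
Δ = 11.1814·5 − (6.3279)² = 15.8642; k = (10.5963·5 − 6.3279·6.9548)/15.8642 = 0.56557, ln C = (11.1814·6.9548 − 6.3279·10.5963)/15.8642 = 0.67518.

k = 0.5656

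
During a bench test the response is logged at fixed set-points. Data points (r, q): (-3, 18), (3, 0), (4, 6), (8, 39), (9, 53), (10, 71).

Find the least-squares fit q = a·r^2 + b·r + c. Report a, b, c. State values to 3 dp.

a = 0.984, b = -2.919, c = 0.491

The normal equations are: 21075·a + 2305·b + 279·c = 14147;  2305·a + 279·b + 31·c = 1469;  279·a + 31·b + 6·c = 187.
(Σr^2·r^2 = 21075, Σr^2·r = 2305, Σr^2 = 279, Σr·r = 279, Σr = 31, Σ1 = 6, Σr^2·q = 14147, Σr·q = 1469, Σq = 187.)
Inverting the 3×3 Gram matrix, [a, b, c]ᵀ = [320435/325644, -28803/9868, 79961/162822]ᵀ.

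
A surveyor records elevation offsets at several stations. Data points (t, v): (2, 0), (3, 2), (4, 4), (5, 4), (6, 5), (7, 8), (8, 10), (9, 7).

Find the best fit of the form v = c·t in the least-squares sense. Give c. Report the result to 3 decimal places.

The normal system XᵀX·[c]ᵀ = Xᵀv is [[284]]·[c]ᵀ = [271]ᵀ.
Hence c = 271 / 284 ≈ 0.954225.

c = 0.954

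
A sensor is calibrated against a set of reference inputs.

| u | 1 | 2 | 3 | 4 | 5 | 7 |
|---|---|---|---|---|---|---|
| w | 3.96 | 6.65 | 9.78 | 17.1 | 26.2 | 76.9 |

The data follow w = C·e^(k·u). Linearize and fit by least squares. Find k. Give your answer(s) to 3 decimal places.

k = 0.490

Linearized form: ln w = k·u + ln C. From the 6 transformed points,
Σu = 22.0000, Σ(u)² = 104.0000, Σln w = 15.9985, Σu·ln w = 70.0891.
Normal system: [[104.0000, 22.0000]; [22.0000, 6]]·[k, ln C]ᵀ = [70.0891, 15.9985]ᵀ.
Slope k = (n·Σu·ln w − Σu·Σln w)/(n·Σ(u)² − (Σu)²) = (6·70.0891 − 22.0000·15.9985)/140.0000 = 0.48976; ln C = (Σln w − k·Σu)/n = 0.87062.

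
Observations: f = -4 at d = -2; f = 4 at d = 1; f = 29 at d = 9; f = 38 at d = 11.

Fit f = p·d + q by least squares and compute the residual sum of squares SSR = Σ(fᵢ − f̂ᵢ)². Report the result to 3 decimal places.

SSR = 4.664

From the data, Σd·d = 207, Σd = 19, Σ1 = 4.
For Aᵀf: Σd·f = 691, Σf = 67.
Normal equations: [[207, 19]; [19, 4]]·[p, q]ᵀ = [691, 67]ᵀ.
det = 207·4 − 19² = 467.
p = (691·4 − 19·67)/467 = 1491/467; q = (207·67 − 19·691)/467 = 740/467.
Residuals: 374/467, -363/467, -616/467, 605/467; SSR = 2178/467.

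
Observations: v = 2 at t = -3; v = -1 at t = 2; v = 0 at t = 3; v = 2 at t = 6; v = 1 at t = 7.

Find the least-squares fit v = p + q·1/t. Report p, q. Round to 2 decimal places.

p = 1.36, q = -3.44

MᵀM·[p, q]ᵀ = Mᵀv reads: 5·p + (17/21)·q = 4;  (17/21)·p + (51/98)·q = -29/42.
(Σ1 = 5, Σ1/t = 17/21, Σ1/t·1/t = 51/98, Σv = 4, Σ1/t·v = -29/42.)
Determinant 5·(51/98) − (17/21)² = 1717/882.
p = (4·(51/98) − (17/21)·(-29/42))/(1717/882) = 137/101; q = (5·(-29/42) − (17/21)·4)/(1717/882) = -5901/1717.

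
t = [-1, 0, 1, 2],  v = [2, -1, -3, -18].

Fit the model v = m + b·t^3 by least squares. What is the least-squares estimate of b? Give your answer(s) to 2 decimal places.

b = -2.18

The normal system XᵀX·[m, b]ᵀ = Xᵀv is [[4, 8]; [8, 66]]·[m, b]ᵀ = [-20, -149]ᵀ.
Δ = 4·66 − 8² = 200.
m = ((-20)·66 − 8·(-149))/200 = -16/25; b = (4·(-149) − 8·(-20))/200 = -109/50.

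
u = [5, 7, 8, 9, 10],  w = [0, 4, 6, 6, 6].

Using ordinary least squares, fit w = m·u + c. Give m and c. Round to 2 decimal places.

From the data, Σu·u = 319, Σu = 39, Σ1 = 5.
Right-hand side: Σu·w = 190, Σw = 22.
XᵀX·[m, c]ᵀ = Xᵀw becomes [[319, 39]; [39, 5]]·[m, c]ᵀ = [190, 22]ᵀ.
Δ = 319·5 − 39² = 74.
m = (190·5 − 39·22)/74 = 46/37; c = (319·22 − 39·190)/74 = -196/37.

m = 1.24, c = -5.30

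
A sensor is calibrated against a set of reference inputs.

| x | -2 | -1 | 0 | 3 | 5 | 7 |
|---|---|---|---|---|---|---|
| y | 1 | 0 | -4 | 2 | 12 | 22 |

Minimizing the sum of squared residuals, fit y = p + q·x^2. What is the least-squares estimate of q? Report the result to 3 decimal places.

Sums needed: Σ1 = 6, Σx^2 = 88, Σx^2·x^2 = 3124.
And Σy = 33, Σx^2·y = 1400.
det = 6·3124 − 88² = 11000.
p = (33·3124 − 88·1400)/11000 = -457/250; q = (6·1400 − 88·33)/11000 = 687/1375.

q = 0.500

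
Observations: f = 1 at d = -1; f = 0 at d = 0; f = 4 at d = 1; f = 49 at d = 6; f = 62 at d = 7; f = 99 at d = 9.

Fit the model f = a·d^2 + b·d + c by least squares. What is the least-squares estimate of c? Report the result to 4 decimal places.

Normal-equation sums: Σd^2·d^2 = 10260, Σd^2·d = 1288, Σd^2 = 168, Σd·d = 168, Σd = 22, Σ1 = 6.
Moment sums: Σd^2·f = 12826, Σd·f = 1622, Σf = 215.
Inverting the 3×3 Gram matrix, [a, b, c]ᵀ = [5125/5046, 2911/1682, 2647/2523]ᵀ.

c = 1.0491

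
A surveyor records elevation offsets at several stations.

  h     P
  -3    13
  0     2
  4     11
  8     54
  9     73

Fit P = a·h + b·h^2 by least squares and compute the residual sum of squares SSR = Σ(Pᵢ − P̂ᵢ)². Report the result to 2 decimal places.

SSR = 7.95

The normal equations are: 170·a + 1278·b = 1094;  1278·a + 10994·b = 9662.
(Σh·h = 170, Σh·h^2 = 1278, Σh^2·h^2 = 10994, Σh·P = 1094, Σh^2·P = 9662.)
Δ = 170·10994 − 1278² = 235696.
a = (1094·10994 − 1278·9662)/235696 = -40075/29462; b = (170·9662 − 1278·1094)/235696 = 30551/29462.
Residuals: -6089/14731, 2, -2217/14731, -21858/14731, 18385/14731; SSR = 117153/14731.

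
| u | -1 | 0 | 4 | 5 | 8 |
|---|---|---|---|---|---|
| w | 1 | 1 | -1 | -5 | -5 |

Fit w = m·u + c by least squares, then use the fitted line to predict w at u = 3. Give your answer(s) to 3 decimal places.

Entries of AᵀA: Σu·u = 106, Σu = 16, Σ1 = 5.
For Aᵀw: Σu·w = -70, Σw = -9.
AᵀA·[m, c]ᵀ = Aᵀw becomes [[106, 16]; [16, 5]]·[m, c]ᵀ = [-70, -9]ᵀ.
det = 106·5 − 16² = 274.
m = ((-70)·5 − 16·(-9))/274 = -103/137; c = (106·(-9) − 16·(-70))/274 = 83/137.
At u = 3: ŵ = (-103/137)·(3) + (83/137)·(1) = -226/137.

ŵ = -1.650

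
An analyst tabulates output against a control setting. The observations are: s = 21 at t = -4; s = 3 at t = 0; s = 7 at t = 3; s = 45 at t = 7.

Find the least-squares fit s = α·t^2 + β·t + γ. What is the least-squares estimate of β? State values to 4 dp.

Normal-equation sums: Σt^2·t^2 = 2738, Σt^2·t = 306, Σt^2 = 74, Σt·t = 74, Σt = 6, Σ1 = 4.
Moment sums: Σt^2·s = 2604, Σt·s = 252, Σs = 76.
Row-reducing yields α = 1, β = -57/65, γ = 118/65.

β = -0.8769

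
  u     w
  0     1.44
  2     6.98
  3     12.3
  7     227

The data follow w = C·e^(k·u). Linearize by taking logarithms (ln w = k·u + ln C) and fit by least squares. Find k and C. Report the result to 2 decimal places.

k = 0.72, C = 1.50

Taking logs, ln w = k·u + ln C, so regress ln w on u.
Σu = 12.0000, Σ(u)² = 62.0000, Σln w = 10.2422, Σu·ln w = 49.3895.
Equations: 62.0000·k + 12.0000·ln C = 49.3895;  12.0000·k + 4·ln C = 10.2422.
Slope k = (n·Σu·ln w − Σu·Σln w)/(n·Σ(u)² − (Σu)²) = (4·49.3895 − 12.0000·10.2422)/104.0000 = 0.71780; ln C = (Σln w − k·Σu)/n = 0.40716, so C = exp(0.40716) = 1.50254.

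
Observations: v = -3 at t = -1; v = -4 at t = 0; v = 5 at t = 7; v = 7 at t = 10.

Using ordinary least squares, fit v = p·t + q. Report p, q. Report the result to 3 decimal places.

p = 1.023, q = -2.843

Entries of XᵀX: Σt·t = 150, Σt = 16, Σ1 = 4.
Moment sums: Σt·v = 108, Σv = 5.
XᵀX·[p, q]ᵀ = Xᵀv becomes [[150, 16]; [16, 4]]·[p, q]ᵀ = [108, 5]ᵀ.
Determinant 150·4 − 16² = 344.
p = (108·4 − 16·5)/344 = 44/43; q = (150·5 − 16·108)/344 = -489/172.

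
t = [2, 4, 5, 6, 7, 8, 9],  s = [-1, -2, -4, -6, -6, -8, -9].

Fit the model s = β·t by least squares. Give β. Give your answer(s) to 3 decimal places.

β = -0.920

Compute the Gram sums: Σt·t = 275.
And Σt·s = -253.
Normal equations: [[275]]·[β]ᵀ = [-253]ᵀ.
Hence β = -253 / 275 ≈ -0.92.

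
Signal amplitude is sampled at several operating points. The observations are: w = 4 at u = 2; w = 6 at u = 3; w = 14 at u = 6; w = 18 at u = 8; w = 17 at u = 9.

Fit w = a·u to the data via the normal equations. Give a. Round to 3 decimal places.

Sums needed: Σu·u = 194.
Moment sums: Σu·w = 407.
So XᵀX·[a]ᵀ = Xᵀw: [[194]]·[a]ᵀ = [407]ᵀ.
Hence a = 407 / 194 ≈ 2.09794.

a = 2.098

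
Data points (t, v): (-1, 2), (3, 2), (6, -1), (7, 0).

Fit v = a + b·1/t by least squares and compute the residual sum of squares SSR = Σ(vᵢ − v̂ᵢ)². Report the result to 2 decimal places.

Setting ∂/∂a … = 0 gives: 4·a + (-5/14)·b = 3;  (-5/14)·a + (2045/1764)·b = -3/2.
(Σ1 = 4, Σ1/t = -5/14, Σ1/t·1/t = 2045/1764, Σv = 3, Σ1/t·v = -3/2.)
Determinant 4·(2045/1764) − (-5/14)² = 7955/1764.
a = (3·(2045/1764) − (-5/14)·(-3/2))/(7955/1764) = 1038/1591; b = (4·(-3/2) − (-5/14)·3)/(7955/1764) = -8694/7955.
Residuals: 2026/7955, 13618/7955, -272/185, -3948/7955; SSR = 42984/7955.

SSR = 5.40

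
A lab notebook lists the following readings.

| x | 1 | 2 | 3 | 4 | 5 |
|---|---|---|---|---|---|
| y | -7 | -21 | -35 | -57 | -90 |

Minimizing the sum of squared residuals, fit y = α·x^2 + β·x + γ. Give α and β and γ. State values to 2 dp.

α = -3.29, β = -0.49, γ = -4.40

Forming AᵀA = [[979, 225, 55]; [225, 55, 15]; [55, 15, 5]] and Aᵀy = [-3568, -832, -210]ᵀ gives AᵀA·[α, β, γ]ᵀ = Aᵀy.
Solving the 3×3 system (Gaussian elimination) gives α = -23/7, β = -17/35, γ = -22/5.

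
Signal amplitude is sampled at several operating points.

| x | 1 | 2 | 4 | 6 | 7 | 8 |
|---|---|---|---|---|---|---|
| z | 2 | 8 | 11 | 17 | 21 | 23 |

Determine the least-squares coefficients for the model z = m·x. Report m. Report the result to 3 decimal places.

Setting ∂/∂m … = 0 gives: 170·m = 495.
(Σx·x = 170, Σx·z = 495.)
m = 495/170 = 2.91176.

m = 2.912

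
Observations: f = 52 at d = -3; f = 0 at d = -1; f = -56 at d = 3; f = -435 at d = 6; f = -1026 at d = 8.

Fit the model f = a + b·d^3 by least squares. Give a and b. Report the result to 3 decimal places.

The normal system MᵀM·[a, b]ᵀ = Mᵀf is [[5, 727]; [727, 310259]]·[a, b]ᵀ = [-1465, -622188]ᵀ.
Δ = 5·310259 − 727² = 1022766.
a = ((-1465)·310259 − 727·(-622188))/1022766 = -2198759/1022766; b = (5·(-622188) − 727·(-1465))/1022766 = -2045885/1022766.

a = -2.150, b = -2.000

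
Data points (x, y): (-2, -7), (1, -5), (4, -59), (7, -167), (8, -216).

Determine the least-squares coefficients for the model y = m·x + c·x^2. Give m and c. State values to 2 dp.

m = -2.49, c = -3.06

The normal system MᵀM·[m, c]ᵀ = Mᵀy is [[134, 912]; [912, 6770]]·[m, c]ᵀ = [-3124, -22984]ᵀ.
Δ = 134·6770 − 912² = 75436.
m = ((-3124)·6770 − 912·(-22984))/75436 = -47018/18859; c = (134·(-22984) − 912·(-3124))/75436 = -57692/18859.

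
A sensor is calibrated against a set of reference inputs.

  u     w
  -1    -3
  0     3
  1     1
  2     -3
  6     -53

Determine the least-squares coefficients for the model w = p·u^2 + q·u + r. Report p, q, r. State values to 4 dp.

p = -1.7968, q = 1.7035, r = 1.3677

XᵀX·[p, q, r]ᵀ = Xᵀw reads: 1314·p + 224·q + 42·r = -1922;  224·p + 42·q + 8·r = -320;  42·p + 8·q + 5·r = -55.
(Σu^2·u^2 = 1314, Σu^2·u = 224, Σu^2 = 42, Σu·u = 42, Σu = 8, Σ1 = 5, Σu^2·w = -1922, Σu·w = -320, Σw = -55.)
Inverting the 3×3 Gram matrix, [p, q, r]ᵀ = [-7818/4351, 7412/4351, 5951/4351]ᵀ.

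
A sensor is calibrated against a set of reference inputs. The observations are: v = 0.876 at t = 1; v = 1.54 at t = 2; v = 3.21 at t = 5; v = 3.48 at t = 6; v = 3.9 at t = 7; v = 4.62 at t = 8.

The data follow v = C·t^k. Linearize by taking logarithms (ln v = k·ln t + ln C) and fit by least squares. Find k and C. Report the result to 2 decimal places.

k = 0.78, C = 0.88

Taking logs, ln v = k·ln t + ln C, so regress ln v on ln t.
XᵀX = [[14.3918, 8.1197]; [8.1197, 6]], rhs = [10.2414, 5.6041]ᵀ  (here Σln t = 8.1197, Σ(ln t)² = 14.3918, Σln v = 5.6041, Σln t·ln v = 10.2414).
Slope k = (n·Σln t·ln v − Σln t·Σln v)/(n·Σ(ln t)² − (Σln t)²) = (6·10.2414 − 8.1197·5.6041)/20.4213 = 0.78081; ln C = (Σln v − k·Σln t)/n = -0.12265, so C = exp(-0.12265) = 0.88458.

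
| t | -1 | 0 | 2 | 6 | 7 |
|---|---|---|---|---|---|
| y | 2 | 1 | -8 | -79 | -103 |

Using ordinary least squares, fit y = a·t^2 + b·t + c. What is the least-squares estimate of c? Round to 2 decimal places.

c = 1.93

Setting ∂/∂a … = 0 gives: 3714·a + 566·b + 90·c = -7921;  566·a + 90·b + 14·c = -1213;  90·a + 14·b + 5·c = -187.
Solving the 3×3 system (Gaussian elimination) gives a = -18653/9724, b = -16667/9724, c = 426/221.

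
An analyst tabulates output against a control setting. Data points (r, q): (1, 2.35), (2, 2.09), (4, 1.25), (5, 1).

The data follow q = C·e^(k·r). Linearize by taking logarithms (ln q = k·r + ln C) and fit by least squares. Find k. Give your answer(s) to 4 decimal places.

Let Y = ln q. Fitting Y = k·r + ln C by least squares:
AᵀA = [[46.0000, 12.0000]; [12.0000, 4]], rhs = [3.2213, 1.8147]ᵀ  (here Σr = 12.0000, Σ(r)² = 46.0000, Σln q = 1.8147, Σr·ln q = 3.2213).
Δ = 46.0000·4 − (12.0000)² = 40.0000; k = (3.2213·4 − 12.0000·1.8147)/40.0000 = -0.22229, ln C = (46.0000·1.8147 − 12.0000·3.2213)/40.0000 = 1.12054.

k = -0.2223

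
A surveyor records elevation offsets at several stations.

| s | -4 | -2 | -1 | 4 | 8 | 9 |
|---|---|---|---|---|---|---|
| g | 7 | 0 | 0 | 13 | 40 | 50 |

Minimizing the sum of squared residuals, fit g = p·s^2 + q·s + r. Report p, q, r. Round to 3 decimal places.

p = 0.529, q = 0.737, r = 0.560

With design matrix M, MᵀM = [[11186, 1232, 182]; [1232, 182, 14]; [182, 14, 6]] and Mᵀg = [6930, 794, 110]ᵀ.
Inverting the 3×3 Gram matrix, [p, q, r]ᵀ = [11014/20811, 15338/20811, 555/991]ᵀ.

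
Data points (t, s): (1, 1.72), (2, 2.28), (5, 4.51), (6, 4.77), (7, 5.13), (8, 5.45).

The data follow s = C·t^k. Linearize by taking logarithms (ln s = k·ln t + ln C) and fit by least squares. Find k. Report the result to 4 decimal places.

Taking logs, ln s = k·ln t + ln C, so regress ln s on ln t.
Σln t = 8.1197, Σ(ln t)² = 14.3918, Σln s = 7.7659, Σln t·ln s = 12.5026.
Equations: 14.3918·k + 8.1197·ln C = 12.5026;  8.1197·k + 6·ln C = 7.7659.
Solving (det = 20.4213): k = 0.58563, ln C = 0.50179.

k = 0.5856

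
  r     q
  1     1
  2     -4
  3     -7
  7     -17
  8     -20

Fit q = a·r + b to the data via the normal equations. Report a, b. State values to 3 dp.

a = -2.825, b = 2.464

XᵀX·[a, b]ᵀ = Xᵀq reads: 127·a + 21·b = -307;  21·a + 5·b = -47.
(Σr·r = 127, Σr = 21, Σ1 = 5, Σr·q = -307, Σq = -47.)
Determinant 127·5 − 21² = 194.
a = ((-307)·5 − 21·(-47))/194 = -274/97; b = (127·(-47) − 21·(-307))/194 = 239/97.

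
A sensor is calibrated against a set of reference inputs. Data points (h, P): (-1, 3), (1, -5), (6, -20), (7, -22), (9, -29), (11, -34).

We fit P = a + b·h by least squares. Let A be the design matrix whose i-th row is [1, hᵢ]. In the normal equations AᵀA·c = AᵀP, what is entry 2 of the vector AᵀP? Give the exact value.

-917

Entry 2 ↔ basis h, so (AᵀP)_{2} = Σᵢ (h)·Pᵢ = (-1)·(3) + (1)·(-5) + (6)·(-20) + (7)·(-22) + (9)·(-29) + (11)·(-34) = -917.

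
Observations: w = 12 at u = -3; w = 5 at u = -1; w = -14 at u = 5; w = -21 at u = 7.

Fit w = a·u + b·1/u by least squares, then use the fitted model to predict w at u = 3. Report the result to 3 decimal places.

ŵ = -9.702

From the data, Σu·u = 84, Σu·1/u = 4, Σ1/u·1/u = 12916/11025.
Right-hand side: Σu·w = -258, Σ1/u·w = -74/5.
MᵀM·[a, b]ᵀ = Mᵀw becomes [[84, 4]; [4, 12916/11025]]·[a, b]ᵀ = [-258, -74/5]ᵀ.
det = 84·(12916/11025) − 4² = 43264/525.
a = ((-258)·(12916/11025) − 4·(-74/5))/(43264/525) = -27913/9464; b = (84·(-74/5) − 4·(-258))/(43264/525) = -3465/1352.
At u = 3: ŵ = (-27913/9464)·(3) + (-3465/1352)·(1/3) = -11478/1183.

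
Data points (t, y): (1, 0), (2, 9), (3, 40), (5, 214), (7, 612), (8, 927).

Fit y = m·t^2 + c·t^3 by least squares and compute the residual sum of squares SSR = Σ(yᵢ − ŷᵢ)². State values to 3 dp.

With design matrix A, AᵀA = [[7220, 52976]; [52976, 396212]] and Aᵀy = [95062, 712442]ᵀ.
det = 7220·396212 − 52976² = 54194064.
m = (95062·396212 − 52976·712442)/54194064 = -9702781/6774258; c = (7220·712442 − 52976·95062)/54194064 = 13478341/6774258.
Residuals: -629260/1129043, -4023641/3387129, -936643/1129043, 3734056/3387129, -298133/1129043, -97721/3387129; SSR = 12518500/3387129.

SSR = 3.696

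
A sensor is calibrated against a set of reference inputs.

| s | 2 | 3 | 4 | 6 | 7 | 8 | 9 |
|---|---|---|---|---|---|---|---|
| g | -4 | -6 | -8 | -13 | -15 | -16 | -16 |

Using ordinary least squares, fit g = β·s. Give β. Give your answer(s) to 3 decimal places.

From the data, Σs·s = 259.
Right-hand side: Σs·g = -513.
Hence β = -513 / 259 ≈ -1.98069.

β = -1.981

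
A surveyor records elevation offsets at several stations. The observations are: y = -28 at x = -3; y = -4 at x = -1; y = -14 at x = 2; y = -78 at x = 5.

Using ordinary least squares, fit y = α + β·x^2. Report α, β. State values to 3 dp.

The normal equations are: 4·α + 39·β = -124;  39·α + 723·β = -2262.
Δ = 4·723 − 39² = 1371.
α = ((-124)·723 − 39·(-2262))/1371 = -478/457; β = (4·(-2262) − 39·(-124))/1371 = -1404/457.

α = -1.046, β = -3.072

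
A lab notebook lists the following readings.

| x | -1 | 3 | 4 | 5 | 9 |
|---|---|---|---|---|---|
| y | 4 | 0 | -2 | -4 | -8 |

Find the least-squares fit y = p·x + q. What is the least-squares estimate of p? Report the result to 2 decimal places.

p = -1.23

Sums needed: Σx·x = 132, Σx = 20, Σ1 = 5.
Moment sums: Σx·y = -104, Σy = -10.
Eliminating q: 5·(row 1) − 20·(row 2) gives 260·p = 5·(-104) − 20·(-10) = -320, so p = -16/13.
Then q = ((-10) − 20·(-16/13))/5 = 38/13.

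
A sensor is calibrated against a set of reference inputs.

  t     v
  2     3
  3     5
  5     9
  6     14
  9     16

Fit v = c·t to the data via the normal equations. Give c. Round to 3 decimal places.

Sums needed: Σt·t = 155.
Right-hand side: Σt·v = 294.
Normal equations: [[155]]·[c]ᵀ = [294]ᵀ.
c = 294/155 = 1.89677.

c = 1.897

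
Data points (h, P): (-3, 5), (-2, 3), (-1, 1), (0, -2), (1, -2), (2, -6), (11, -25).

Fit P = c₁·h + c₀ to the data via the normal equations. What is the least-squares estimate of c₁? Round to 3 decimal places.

c₁ = -2.150

The normal system AᵀA·[c₁, c₀]ᵀ = AᵀP is [[140, 8]; [8, 7]]·[c₁, c₀]ᵀ = [-311, -26]ᵀ.
Eliminating c₀: 7·(row 1) − 8·(row 2) gives 916·c₁ = 7·(-311) − 8·(-26) = -1969, so c₁ = -1969/916.
Then c₀ = ((-26) − 8·(-1969/916))/7 = -288/229.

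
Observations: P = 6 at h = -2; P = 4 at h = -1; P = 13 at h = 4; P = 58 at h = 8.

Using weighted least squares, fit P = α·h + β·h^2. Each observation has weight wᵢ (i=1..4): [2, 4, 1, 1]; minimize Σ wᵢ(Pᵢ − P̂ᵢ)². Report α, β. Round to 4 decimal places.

XᵀWX·[α, β]ᵀ = XᵀWP reads: 92·α + 556·β = 476;  556·α + 4388·β = 3984.
Determinant 92·4388 − 556² = 94560.
α = (476·4388 − 556·3984)/94560 = -7901/5910; β = (92·3984 − 556·476)/94560 = 6367/5910.

α = -1.3369, β = 1.0773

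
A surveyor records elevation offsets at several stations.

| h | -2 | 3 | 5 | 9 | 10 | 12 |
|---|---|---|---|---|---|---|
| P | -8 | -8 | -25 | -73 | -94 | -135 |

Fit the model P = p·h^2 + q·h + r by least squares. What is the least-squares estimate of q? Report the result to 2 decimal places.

q = 0.78

AᵀA·[p, q, r]ᵀ = AᵀP reads: 38019·p + 3601·q + 363·r = -35482;  3601·p + 363·q + 37·r = -3350;  363·p + 37·q + 6·r = -343.
Row-reducing yields p = -151851/154340, q = 24197/30868, r = -95548/38585.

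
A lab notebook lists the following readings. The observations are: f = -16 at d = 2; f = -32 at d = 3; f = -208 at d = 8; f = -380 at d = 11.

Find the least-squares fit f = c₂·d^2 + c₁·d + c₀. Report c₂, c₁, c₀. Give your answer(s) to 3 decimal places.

c₂ = -2.834, c₁ = -3.712, c₀ = 3.562

With design matrix A, AᵀA = [[18834, 1878, 198]; [1878, 198, 24]; [198, 24, 4]] and Aᵀf = [-59644, -5972, -636]ᵀ.
Row-reducing yields c₂ = -5518/1947, c₁ = -7228/1947, c₀ = 2312/649.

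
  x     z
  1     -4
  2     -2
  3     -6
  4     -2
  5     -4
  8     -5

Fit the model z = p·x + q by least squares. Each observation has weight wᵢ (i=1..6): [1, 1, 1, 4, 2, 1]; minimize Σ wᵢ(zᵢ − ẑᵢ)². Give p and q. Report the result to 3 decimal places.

p = -0.188, q = -2.550

The normal equations are: 192·p + 40·q = -138;  40·p + 10·q = -33.
(Σwᵢ·x·x = 192, Σwᵢ·x = 40, Σwᵢ·1 = 10, Σwᵢ·x·z = -138, Σwᵢ·z = -33.)
Δ = 192·10 − 40² = 320.
p = ((-138)·10 − 40·(-33))/320 = -3/16; q = (192·(-33) − 40·(-138))/320 = -51/20.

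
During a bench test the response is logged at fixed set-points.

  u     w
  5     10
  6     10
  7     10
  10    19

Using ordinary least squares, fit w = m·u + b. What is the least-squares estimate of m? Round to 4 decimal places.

m = 1.9286

Normal-equation sums: Σu·u = 210, Σu = 28, Σ1 = 4.
Right-hand side: Σu·w = 370, Σw = 49.
So XᵀX·[m, b]ᵀ = Xᵀw: [[210, 28]; [28, 4]]·[m, b]ᵀ = [370, 49]ᵀ.
Determinant 210·4 − 28² = 56.
m = (370·4 − 28·49)/56 = 27/14; b = (210·49 − 28·370)/56 = -5/4.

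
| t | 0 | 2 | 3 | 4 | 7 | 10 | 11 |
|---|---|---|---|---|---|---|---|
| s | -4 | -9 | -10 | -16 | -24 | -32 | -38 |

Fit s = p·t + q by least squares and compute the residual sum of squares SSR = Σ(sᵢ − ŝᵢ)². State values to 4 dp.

The normal system MᵀM·[p, q]ᵀ = Mᵀs is [[299, 37]; [37, 7]]·[p, q]ᵀ = [-1018, -133]ᵀ.
det = 299·7 − 37² = 724.
p = ((-1018)·7 − 37·(-133))/724 = -2205/724; q = (299·(-133) − 37·(-1018))/724 = -2101/724.
Residuals: -795/724, -5/724, 369/181, -663/724, 40/181, 983/724, -289/181; SSR = 7705/724.

SSR = 10.6423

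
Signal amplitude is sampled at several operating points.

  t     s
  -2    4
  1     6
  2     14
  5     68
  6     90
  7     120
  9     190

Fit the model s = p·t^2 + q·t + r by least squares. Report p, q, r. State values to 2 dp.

p = 2.01, q = 2.85, r = 1.32

With design matrix A, AᵀA = [[10916, 1414, 200]; [1414, 200, 28]; [200, 28, 7]] and Aᵀs = [26288, 3456, 492]ᵀ.
Row-reducing yields p = 284696/141321, q = 403208/141321, r = 3644/2771.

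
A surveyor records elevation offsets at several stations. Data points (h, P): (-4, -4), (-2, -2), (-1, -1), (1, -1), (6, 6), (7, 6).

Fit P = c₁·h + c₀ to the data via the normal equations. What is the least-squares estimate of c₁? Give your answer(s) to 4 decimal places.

c₁ = 0.9444

Sums needed: Σh·h = 107, Σh = 7, Σ1 = 6.
And Σh·P = 98, ΣP = 4.
MᵀM·[c₁, c₀]ᵀ = MᵀP becomes [[107, 7]; [7, 6]]·[c₁, c₀]ᵀ = [98, 4]ᵀ.
det = 107·6 − 7² = 593.
c₁ = (98·6 − 7·4)/593 = 560/593; c₀ = (107·4 − 7·98)/593 = -258/593.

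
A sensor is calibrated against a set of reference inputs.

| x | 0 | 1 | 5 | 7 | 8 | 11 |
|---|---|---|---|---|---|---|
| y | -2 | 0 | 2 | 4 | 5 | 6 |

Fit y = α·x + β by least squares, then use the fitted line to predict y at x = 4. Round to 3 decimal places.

Sums needed: Σx·x = 260, Σx = 32, Σ1 = 6.
Right-hand side: Σx·y = 144, Σy = 15.
Normal equations: [[260, 32]; [32, 6]]·[α, β]ᵀ = [144, 15]ᵀ.
det = 260·6 − 32² = 536.
α = (144·6 − 32·15)/536 = 48/67; β = (260·15 − 32·144)/536 = -177/134.
At x = 4: ŷ = (48/67)·(4) + (-177/134)·(1) = 207/134.

ŷ = 1.545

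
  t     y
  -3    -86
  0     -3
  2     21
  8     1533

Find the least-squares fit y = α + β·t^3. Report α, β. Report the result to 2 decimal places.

Forming MᵀM = [[4, 493]; [493, 262937]] and Mᵀy = [1465, 787386]ᵀ gives MᵀM·[α, β]ᵀ = Mᵀy.
Eliminating β: 262937·(row 1) − 493·(row 2) gives 808699·α = 262937·1465 − 493·787386 = -2978593, so α = -2978593/808699.
Then β = (787386 − 493·(-2978593/808699))/262937 = 2427299/808699.

α = -3.68, β = 3.00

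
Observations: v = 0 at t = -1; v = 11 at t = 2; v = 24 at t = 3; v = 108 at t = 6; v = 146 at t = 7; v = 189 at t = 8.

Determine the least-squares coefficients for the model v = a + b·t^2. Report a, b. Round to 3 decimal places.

a = -2.020, b = 3.007

Normal-equation sums: Σ1 = 6, Σt^2 = 163, Σt^2·t^2 = 7891.
Moment sums: Σv = 478, Σt^2·v = 23398.
Determinant 6·7891 − 163² = 20777.
a = (478·7891 − 163·23398)/20777 = -41976/20777; b = (6·23398 − 163·478)/20777 = 62474/20777.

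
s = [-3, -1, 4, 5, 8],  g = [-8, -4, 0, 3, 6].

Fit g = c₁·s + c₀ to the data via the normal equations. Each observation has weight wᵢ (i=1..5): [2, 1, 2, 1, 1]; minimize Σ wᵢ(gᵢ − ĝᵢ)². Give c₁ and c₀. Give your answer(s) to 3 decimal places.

XᵀWX·[c₁, c₀]ᵀ = XᵀWg reads: 140·c₁ + 14·c₀ = 115;  14·c₁ + 7·c₀ = -11.
(Σwᵢ·s·s = 140, Σwᵢ·s = 14, Σwᵢ·1 = 7, Σwᵢ·s·g = 115, Σwᵢ·g = -11.)
det = 140·7 − 14² = 784.
c₁ = (115·7 − 14·(-11))/784 = 137/112; c₀ = (140·(-11) − 14·115)/784 = -225/56.

c₁ = 1.223, c₀ = -4.018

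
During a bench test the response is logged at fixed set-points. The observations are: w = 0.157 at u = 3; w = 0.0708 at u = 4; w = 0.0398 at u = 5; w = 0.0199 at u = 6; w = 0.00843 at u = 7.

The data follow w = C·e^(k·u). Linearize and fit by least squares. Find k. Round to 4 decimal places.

Let Y = ln w. Fitting Y = k·u + ln C by least squares:
XᵀX = [[135.0000, 25.0000]; [25.0000, 5]], rhs = [-89.1995, -16.4163]ᵀ  (here Σu = 25.0000, Σ(u)² = 135.0000, Σln w = -16.4163, Σu·ln w = -89.1995).
Δ = 135.0000·5 − (25.0000)² = 50.0000; k = (-89.1995·5 − 25.0000·-16.4163)/50.0000 = -0.71180, ln C = (135.0000·-16.4163 − 25.0000·-89.1995)/50.0000 = 0.27576.

k = -0.7118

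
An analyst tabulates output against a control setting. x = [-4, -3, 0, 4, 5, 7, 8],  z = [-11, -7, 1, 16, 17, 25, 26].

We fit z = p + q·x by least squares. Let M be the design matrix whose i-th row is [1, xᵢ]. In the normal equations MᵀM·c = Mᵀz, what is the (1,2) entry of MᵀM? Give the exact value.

17

Row 1 ↔ basis 1, column 2 ↔ basis x, so (MᵀM)_{1,2} = Σᵢ x = (1)·(-4) + (1)·(-3) + (1)·(0) + (1)·(4) + (1)·(5) + (1)·(7) + (1)·(8) = 17.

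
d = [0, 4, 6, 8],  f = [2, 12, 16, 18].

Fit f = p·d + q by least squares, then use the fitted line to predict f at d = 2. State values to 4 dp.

From the data, Σd·d = 116, Σd = 18, Σ1 = 4.
Right-hand side: Σd·f = 288, Σf = 48.
So AᵀA·[p, q]ᵀ = Aᵀf: [[116, 18]; [18, 4]]·[p, q]ᵀ = [288, 48]ᵀ.
Δ = 116·4 − 18² = 140.
p = (288·4 − 18·48)/140 = 72/35; q = (116·48 − 18·288)/140 = 96/35.
At d = 2: f̂ = (72/35)·(2) + (96/35)·(1) = 48/7.

f̂ = 6.8571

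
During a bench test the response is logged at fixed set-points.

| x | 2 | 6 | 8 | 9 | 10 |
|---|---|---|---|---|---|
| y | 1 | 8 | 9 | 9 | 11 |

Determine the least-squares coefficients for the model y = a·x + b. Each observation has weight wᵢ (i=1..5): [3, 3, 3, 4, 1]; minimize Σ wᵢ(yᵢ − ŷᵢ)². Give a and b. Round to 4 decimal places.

a = 1.1621, b = -0.5886

AᵀWA·[a, b]ᵀ = AᵀWy reads: 736·a + 94·b = 800;  94·a + 14·b = 101.
Δ = 736·14 − 94² = 1468.
a = (800·14 − 94·101)/1468 = 853/734; b = (736·101 − 94·800)/1468 = -216/367.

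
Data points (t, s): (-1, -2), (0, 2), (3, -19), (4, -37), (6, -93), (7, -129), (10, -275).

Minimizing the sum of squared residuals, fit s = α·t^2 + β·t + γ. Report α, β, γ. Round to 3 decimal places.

Sums needed: Σt^2·t^2 = 14035, Σt^2·t = 1649, Σt^2 = 211, Σt·t = 211, Σt = 29, Σ1 = 7.
Right-hand side: Σt^2·s = -37934, Σt·s = -4414, Σs = -553.
So MᵀM·[α, β, γ]ᵀ = Mᵀs: [[14035, 1649, 211]; [1649, 211, 29]; [211, 29, 7]]·[α, β, γ]ᵀ = [-37934, -4414, -553]ᵀ.
Solving the 3×3 system (Gaussian elimination) gives α = -167449/56532, β = 35703/18844, γ = 68813/28266.

α = -2.962, β = 1.895, γ = 2.434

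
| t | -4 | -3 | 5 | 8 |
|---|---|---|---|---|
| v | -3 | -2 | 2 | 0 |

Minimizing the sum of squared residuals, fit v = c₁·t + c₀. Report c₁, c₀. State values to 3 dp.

c₁ = 0.310, c₀ = -1.214

The normal system MᵀM·[c₁, c₀]ᵀ = Mᵀv is [[114, 6]; [6, 4]]·[c₁, c₀]ᵀ = [28, -3]ᵀ.
Δ = 114·4 − 6² = 420.
c₁ = (28·4 − 6·(-3))/420 = 13/42; c₀ = (114·(-3) − 6·28)/420 = -17/14.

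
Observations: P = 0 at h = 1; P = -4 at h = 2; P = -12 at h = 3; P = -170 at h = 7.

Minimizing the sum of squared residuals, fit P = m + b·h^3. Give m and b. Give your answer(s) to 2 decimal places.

The normal system XᵀX·[m, b]ᵀ = XᵀP is [[4, 379]; [379, 118443]]·[m, b]ᵀ = [-186, -58666]ᵀ.
Δ = 4·118443 − 379² = 330131.
m = ((-186)·118443 − 379·(-58666))/330131 = 204016/330131; b = (4·(-58666) − 379·(-186))/330131 = -164170/330131.

m = 0.62, b = -0.50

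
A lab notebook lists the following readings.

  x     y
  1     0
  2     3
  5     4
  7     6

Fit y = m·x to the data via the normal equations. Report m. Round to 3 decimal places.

m = 0.861

Sums needed: Σx·x = 79.
And Σx·y = 68.
Normal equations: [[79]]·[m]ᵀ = [68]ᵀ.
m = 68/79 = 0.860759.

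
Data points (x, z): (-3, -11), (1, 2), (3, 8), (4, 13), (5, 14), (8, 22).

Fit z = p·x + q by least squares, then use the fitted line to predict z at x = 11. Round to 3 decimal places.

Normal-equation sums: Σx·x = 124, Σx = 18, Σ1 = 6.
For Mᵀz: Σx·z = 357, Σz = 48.
Normal equations: [[124, 18]; [18, 6]]·[p, q]ᵀ = [357, 48]ᵀ.
Δ = 124·6 − 18² = 420.
p = (357·6 − 18·48)/420 = 213/70; q = (124·48 − 18·357)/420 = -79/70.
At x = 11: ẑ = (213/70)·(11) + (-79/70)·(1) = 1132/35.

ẑ = 32.343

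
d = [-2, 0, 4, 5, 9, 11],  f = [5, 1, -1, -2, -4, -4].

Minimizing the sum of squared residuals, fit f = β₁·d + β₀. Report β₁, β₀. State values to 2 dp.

β₁ = -0.65, β₀ = 2.09

The normal equations are: 247·β₁ + 27·β₀ = -104;  27·β₁ + 6·β₀ = -5.
(Σd·d = 247, Σd = 27, Σ1 = 6, Σd·f = -104, Σf = -5.)
Eliminating β₀: 6·(row 1) − 27·(row 2) gives 753·β₁ = 6·(-104) − 27·(-5) = -489, so β₁ = -163/251.
Then β₀ = ((-5) − 27·(-163/251))/6 = 1573/753.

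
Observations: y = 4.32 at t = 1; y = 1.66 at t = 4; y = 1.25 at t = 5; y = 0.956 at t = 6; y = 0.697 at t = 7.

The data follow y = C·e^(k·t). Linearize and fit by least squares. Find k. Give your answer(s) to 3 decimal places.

k = -0.302

With ln yᵢ as the transformed response and tᵢ as the regressor:
Σt = 23.0000, Σ(t)² = 127.0000, Σln y = 1.7872, Σt·ln y = 1.8095.
Equations: 127.0000·k + 23.0000·ln C = 1.8095;  23.0000·k + 5·ln C = 1.7872.
Δ = 127.0000·5 − (23.0000)² = 106.0000; k = (1.8095·5 − 23.0000·1.7872)/106.0000 = -0.30245, ln C = (127.0000·1.7872 − 23.0000·1.8095)/106.0000 = 1.74871.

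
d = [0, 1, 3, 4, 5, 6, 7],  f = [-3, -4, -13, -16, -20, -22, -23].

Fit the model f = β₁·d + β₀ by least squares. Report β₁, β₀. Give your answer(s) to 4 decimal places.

β₁ = -3.1667, β₀ = -2.6667

Entries of AᵀA: Σd·d = 136, Σd = 26, Σ1 = 7.
For Aᵀf: Σd·f = -500, Σf = -101.
Normal equations: [[136, 26]; [26, 7]]·[β₁, β₀]ᵀ = [-500, -101]ᵀ.
Δ = 136·7 − 26² = 276.
β₁ = ((-500)·7 − 26·(-101))/276 = -19/6; β₀ = (136·(-101) − 26·(-500))/276 = -8/3.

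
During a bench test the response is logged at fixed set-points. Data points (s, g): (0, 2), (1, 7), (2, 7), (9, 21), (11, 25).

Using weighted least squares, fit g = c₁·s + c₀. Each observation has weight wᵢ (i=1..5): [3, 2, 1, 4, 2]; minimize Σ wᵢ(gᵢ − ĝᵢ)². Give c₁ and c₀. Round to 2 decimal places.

c₁ = 2.00, c₀ = 3.11

Normal-equation sums: Σwᵢ·s·s = 572, Σwᵢ·s = 62, Σwᵢ·1 = 12.
Right-hand side: Σwᵢ·s·g = 1334, Σwᵢ·g = 161.
XᵀWX·[c₁, c₀]ᵀ = XᵀWg becomes [[572, 62]; [62, 12]]·[c₁, c₀]ᵀ = [1334, 161]ᵀ.
Eliminating c₀: 12·(row 1) − 62·(row 2) gives 3020·c₁ = 12·1334 − 62·161 = 6026, so c₁ = 3013/1510.
Then c₀ = (161 − 62·(3013/1510))/12 = 2346/755.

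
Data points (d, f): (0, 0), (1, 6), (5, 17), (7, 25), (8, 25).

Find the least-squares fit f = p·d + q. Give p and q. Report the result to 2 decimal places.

Forming XᵀX = [[139, 21]; [21, 5]] and Xᵀf = [466, 73]ᵀ gives XᵀX·[p, q]ᵀ = Xᵀf.
Determinant 139·5 − 21² = 254.
p = (466·5 − 21·73)/254 = 797/254; q = (139·73 − 21·466)/254 = 361/254.

p = 3.14, q = 1.42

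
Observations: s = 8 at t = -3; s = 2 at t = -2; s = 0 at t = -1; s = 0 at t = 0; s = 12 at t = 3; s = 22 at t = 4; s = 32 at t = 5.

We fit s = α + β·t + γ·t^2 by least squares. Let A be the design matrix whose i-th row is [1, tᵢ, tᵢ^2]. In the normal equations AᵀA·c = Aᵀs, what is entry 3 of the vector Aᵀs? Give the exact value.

1340

Entry 3 ↔ basis t^2, so (Aᵀs)_{3} = Σᵢ (t^2)·sᵢ = (9)·(8) + (4)·(2) + (1)·(0) + (0)·(0) + (9)·(12) + (16)·(22) + (25)·(32) = 1340.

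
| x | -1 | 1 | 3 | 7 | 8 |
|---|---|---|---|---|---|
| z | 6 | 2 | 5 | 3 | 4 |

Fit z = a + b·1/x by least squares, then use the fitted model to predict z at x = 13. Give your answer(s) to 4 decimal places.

Normal-equation sums: Σ1 = 5, Σ1/x = 101/168, Σ1/x·1/x = 60601/28224.
Moment sums: Σz = 20, Σ1/x·z = -59/42.
Normal equations: [[5, 101/168]; [101/168, 60601/28224]]·[a, b]ᵀ = [20, -59/42]ᵀ.
Determinant 5·(60601/28224) − (101/168)² = 73201/7056.
a = (20·(60601/28224) − (101/168)·(-59/42))/(73201/7056) = 308964/73201; b = (5·(-59/42) − (101/168)·20)/(73201/7056) = -134400/73201.
At x = 13: ẑ = (308964/73201)·(1) + (-134400/73201)·(1/13) = 3882132/951613.

ẑ = 4.0795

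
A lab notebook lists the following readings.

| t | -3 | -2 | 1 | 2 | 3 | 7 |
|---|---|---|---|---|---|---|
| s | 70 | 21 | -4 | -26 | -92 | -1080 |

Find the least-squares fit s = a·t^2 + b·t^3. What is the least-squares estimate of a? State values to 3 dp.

With design matrix M, MᵀM = [[2596, 16808]; [16808, 119236]] and Mᵀs = [-53142, -375194]ᵀ.
Eliminating b: 119236·(row 1) − 16808·(row 2) gives 27027792·a = 119236·(-53142) − 16808·(-375194) = -30178760, so a = -3772345/3378474.
Then b = ((-375194) − 16808·(-3772345/3378474))/119236 = -918101/307134.

a = -1.117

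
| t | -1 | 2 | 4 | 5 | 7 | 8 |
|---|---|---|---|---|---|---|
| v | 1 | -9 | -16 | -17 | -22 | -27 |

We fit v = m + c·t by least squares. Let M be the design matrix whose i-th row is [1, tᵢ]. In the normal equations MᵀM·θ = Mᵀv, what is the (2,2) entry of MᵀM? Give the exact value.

Row 2 ↔ basis t, column 2 ↔ basis t, so (MᵀM)_{2,2} = Σᵢ (t)·(t) = (-1)·(-1) + (2)·(2) + (4)·(4) + (5)·(5) + (7)·(7) + (8)·(8) = 159.

159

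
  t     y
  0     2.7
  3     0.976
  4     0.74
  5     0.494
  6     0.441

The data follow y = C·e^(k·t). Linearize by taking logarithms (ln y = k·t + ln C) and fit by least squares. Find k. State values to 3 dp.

k = -0.313

Let Y = ln y. Fitting Y = k·t + ln C by least squares:
Sums: Σt = 18.0000, Σ(t)² = 86.0000, Σln y = -0.8561, Σt·ln y = -9.7157.
Normal system: [[86.0000, 18.0000]; [18.0000, 5]]·[k, ln C]ᵀ = [-9.7157, -0.8561]ᵀ.
Δ = 86.0000·5 − (18.0000)² = 106.0000; k = (-9.7157·5 − 18.0000·-0.8561)/106.0000 = -0.31291, ln C = (86.0000·-0.8561 − 18.0000·-9.7157)/106.0000 = 0.95528.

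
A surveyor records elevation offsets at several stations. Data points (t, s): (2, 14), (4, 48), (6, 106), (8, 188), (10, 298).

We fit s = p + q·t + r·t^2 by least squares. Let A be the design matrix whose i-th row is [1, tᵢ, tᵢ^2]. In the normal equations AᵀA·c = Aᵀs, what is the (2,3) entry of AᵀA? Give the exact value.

1800

Row 2 ↔ basis t, column 3 ↔ basis t^2, so (AᵀA)_{2,3} = Σᵢ (t)·(t^2) = (2)·(4) + (4)·(16) + (6)·(36) + (8)·(64) + (10)·(100) = 1800.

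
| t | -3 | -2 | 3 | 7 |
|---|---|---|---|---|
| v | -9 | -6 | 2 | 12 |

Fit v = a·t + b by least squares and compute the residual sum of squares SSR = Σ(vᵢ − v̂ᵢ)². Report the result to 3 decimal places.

Setting ∂/∂a … = 0 gives: 71·a + 5·b = 129;  5·a + 4·b = -1.
(Σt·t = 71, Σt = 5, Σ1 = 4, Σt·v = 129, Σv = -1.)
Determinant 71·4 − 5² = 259.
a = (129·4 − 5·(-1))/259 = 521/259; b = (71·(-1) − 5·129)/259 = -716/259.
Residuals: -52/259, 204/259, -47/37, 177/259; SSR = 710/259.

SSR = 2.741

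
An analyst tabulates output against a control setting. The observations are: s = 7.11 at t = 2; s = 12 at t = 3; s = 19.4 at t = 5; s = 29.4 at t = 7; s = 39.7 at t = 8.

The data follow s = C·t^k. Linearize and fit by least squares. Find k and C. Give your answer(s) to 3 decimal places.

With ln sᵢ as the transformed response and ln tᵢ as the regressor:
AᵀA = [[12.3883, 7.4265]; [7.4265, 5]], rhs = [23.0962, 14.4740]ᵀ  (here Σln t = 7.4265, Σ(ln t)² = 12.3883, Σln s = 14.4740, Σln t·ln s = 23.0962).
Solving (det = 6.7880): k = 1.17695, ln C = 1.14668, so C = exp(1.14668) = 3.14772.

k = 1.177, C = 3.148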